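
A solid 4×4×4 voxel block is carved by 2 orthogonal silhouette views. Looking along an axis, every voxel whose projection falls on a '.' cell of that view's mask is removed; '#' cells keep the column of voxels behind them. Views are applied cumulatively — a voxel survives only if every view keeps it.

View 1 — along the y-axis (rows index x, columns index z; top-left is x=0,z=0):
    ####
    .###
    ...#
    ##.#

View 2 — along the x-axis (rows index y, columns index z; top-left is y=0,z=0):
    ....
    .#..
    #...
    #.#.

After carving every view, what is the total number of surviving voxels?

initial block: 4^3 = 64
carve view 1 (along y, XZ-mask fill 11/16): 44 voxels remain
carve view 2 (along x, YZ-mask fill 4/16): 9 voxels remain

remaining voxels: 9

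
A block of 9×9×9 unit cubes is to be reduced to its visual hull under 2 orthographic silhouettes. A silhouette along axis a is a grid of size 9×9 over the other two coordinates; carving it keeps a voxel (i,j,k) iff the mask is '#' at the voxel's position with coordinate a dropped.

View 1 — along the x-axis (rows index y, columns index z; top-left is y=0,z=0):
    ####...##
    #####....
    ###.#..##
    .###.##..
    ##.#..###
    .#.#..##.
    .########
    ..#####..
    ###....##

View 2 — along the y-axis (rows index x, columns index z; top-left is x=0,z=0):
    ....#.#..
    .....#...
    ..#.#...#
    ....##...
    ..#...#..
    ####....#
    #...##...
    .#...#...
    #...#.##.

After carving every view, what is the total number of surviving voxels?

remaining voxels: 122

before carving: 729 voxels (9×9×9)
carve view 1 (along x, YZ-mask fill 50/81): 450 voxels remain
carve view 2 (along y, XZ-mask fill 24/81): 122 voxels remain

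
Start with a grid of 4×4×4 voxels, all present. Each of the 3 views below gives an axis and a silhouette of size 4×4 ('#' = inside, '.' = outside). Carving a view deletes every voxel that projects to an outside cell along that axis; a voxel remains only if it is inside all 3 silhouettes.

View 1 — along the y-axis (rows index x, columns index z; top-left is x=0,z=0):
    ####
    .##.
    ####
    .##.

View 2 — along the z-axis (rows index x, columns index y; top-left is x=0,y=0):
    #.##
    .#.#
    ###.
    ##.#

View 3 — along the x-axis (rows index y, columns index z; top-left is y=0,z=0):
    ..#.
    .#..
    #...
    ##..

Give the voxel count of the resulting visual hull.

12 voxels

start: 4×4×4 = 64 voxels
step 1: project along y, AND mask (12/16) → |grid| = 48
step 2: project along z, AND mask (11/16) → |grid| = 34
step 3: project along x, AND mask (5/16) → |grid| = 12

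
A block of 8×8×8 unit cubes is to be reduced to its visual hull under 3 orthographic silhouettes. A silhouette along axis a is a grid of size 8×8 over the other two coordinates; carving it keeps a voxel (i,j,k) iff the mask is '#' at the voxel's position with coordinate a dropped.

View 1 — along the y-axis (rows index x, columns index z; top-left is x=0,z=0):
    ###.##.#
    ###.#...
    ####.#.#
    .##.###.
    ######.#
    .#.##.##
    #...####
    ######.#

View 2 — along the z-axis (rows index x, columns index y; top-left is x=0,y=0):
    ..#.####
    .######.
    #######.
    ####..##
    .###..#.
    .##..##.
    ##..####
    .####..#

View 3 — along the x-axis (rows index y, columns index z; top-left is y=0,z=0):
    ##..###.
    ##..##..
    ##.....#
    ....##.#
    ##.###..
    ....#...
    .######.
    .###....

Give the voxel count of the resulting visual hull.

full grid |V| = 512
after view 1 [y-axis, 45 of 64 cells solid] → remaining = 360
after view 2 [z-axis, 43 of 64 cells solid] → remaining = 239
after view 3 [x-axis, 30 of 64 cells solid] → remaining = 119

|visual hull| = 119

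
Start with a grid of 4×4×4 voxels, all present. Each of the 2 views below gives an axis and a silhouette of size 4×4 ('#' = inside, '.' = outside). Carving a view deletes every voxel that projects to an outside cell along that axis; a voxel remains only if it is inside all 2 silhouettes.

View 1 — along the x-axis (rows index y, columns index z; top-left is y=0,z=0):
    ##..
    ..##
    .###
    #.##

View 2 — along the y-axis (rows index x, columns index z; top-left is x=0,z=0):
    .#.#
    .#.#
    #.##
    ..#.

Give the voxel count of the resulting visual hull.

before carving: 64 voxels (4×4×4)
step 1: project along x, AND mask (10/16) → |grid| = 40
step 2: project along y, AND mask (8/16) → |grid| = 21

remaining voxels: 21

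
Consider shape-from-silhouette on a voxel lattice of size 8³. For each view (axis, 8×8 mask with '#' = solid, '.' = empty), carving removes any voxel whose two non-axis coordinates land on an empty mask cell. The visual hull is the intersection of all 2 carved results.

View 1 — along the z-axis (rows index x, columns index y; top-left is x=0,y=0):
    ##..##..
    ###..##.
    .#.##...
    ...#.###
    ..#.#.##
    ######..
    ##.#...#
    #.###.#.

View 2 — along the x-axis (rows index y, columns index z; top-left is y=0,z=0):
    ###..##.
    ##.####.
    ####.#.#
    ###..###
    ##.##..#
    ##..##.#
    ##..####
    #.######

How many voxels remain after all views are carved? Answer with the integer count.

initial block: 8^3 = 512
after view 1 [z-axis, 35 of 64 cells solid] → remaining = 280
after view 2 [x-axis, 46 of 64 cells solid] → remaining = 199

remaining voxels: 199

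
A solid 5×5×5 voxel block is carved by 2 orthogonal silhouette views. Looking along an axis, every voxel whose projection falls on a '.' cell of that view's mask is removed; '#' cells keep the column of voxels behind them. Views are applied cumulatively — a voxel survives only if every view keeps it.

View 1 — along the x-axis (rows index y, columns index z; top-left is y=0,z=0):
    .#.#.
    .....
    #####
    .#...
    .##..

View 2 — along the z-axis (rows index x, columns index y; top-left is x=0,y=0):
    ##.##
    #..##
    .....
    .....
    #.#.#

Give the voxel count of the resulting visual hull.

|visual hull| = 19

full grid |V| = 125
  1. axis=0 (YZ plane), |mask|=10  ⇒  voxels=50
  2. axis=2 (XY plane), |mask|=10  ⇒  voxels=19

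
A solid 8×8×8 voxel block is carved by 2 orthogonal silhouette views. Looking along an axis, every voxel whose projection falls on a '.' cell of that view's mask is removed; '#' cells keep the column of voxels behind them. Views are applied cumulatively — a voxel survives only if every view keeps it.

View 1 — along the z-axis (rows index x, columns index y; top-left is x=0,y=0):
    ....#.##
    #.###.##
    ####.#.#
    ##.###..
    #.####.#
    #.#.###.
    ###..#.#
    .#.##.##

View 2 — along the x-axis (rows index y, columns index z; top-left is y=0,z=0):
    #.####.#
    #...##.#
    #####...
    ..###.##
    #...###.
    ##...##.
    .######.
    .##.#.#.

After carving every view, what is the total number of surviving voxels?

remaining voxels: 194

initial block: 8^3 = 512
  1. axis=2 (XY plane), |mask|=41  ⇒  voxels=328
  2. axis=0 (YZ plane), |mask|=38  ⇒  voxels=194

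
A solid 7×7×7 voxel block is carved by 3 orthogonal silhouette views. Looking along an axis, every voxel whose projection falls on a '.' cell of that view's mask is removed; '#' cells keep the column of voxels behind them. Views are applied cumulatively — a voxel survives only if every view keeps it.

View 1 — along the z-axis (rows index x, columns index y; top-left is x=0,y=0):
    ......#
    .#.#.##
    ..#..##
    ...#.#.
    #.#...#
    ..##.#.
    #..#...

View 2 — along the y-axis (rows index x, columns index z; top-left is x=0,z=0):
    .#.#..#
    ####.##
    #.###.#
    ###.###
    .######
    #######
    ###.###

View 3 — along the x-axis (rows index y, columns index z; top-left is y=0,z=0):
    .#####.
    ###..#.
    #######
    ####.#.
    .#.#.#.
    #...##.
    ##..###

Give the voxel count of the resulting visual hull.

remaining voxels: 72

initial block: 7^3 = 343
step 1: project along z, AND mask (18/49) → |grid| = 126
step 2: project along y, AND mask (39/49) → |grid| = 105
step 3: project along x, AND mask (32/49) → |grid| = 72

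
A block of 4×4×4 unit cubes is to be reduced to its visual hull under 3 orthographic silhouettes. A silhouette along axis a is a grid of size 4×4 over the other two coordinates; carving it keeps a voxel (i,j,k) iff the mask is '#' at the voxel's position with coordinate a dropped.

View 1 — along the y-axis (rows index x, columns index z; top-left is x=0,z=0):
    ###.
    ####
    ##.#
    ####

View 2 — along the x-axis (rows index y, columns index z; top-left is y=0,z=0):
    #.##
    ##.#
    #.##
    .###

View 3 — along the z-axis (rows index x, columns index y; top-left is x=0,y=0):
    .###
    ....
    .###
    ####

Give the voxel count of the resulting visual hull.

voxel count = 25

before carving: 64 voxels (4×4×4)
V1 y: intersect with XZ mask (14 set) -- 56 left
V2 x: intersect with YZ mask (12 set) -- 41 left
V3 z: intersect with XY mask (10 set) -- 25 left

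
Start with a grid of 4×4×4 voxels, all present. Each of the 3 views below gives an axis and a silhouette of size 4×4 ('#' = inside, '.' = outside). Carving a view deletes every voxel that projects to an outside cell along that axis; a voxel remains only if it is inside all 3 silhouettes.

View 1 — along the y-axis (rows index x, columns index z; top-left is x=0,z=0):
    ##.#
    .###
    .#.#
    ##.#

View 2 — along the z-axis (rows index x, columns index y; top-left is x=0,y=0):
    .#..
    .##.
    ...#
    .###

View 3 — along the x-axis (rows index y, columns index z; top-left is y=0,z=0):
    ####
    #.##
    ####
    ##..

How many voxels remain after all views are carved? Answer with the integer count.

start: 4×4×4 = 64 voxels
after view 1 [y-axis, 11 of 16 cells solid] → remaining = 44
after view 2 [z-axis, 7 of 16 cells solid] → remaining = 20
after view 3 [x-axis, 13 of 16 cells solid] → remaining = 15

voxel count = 15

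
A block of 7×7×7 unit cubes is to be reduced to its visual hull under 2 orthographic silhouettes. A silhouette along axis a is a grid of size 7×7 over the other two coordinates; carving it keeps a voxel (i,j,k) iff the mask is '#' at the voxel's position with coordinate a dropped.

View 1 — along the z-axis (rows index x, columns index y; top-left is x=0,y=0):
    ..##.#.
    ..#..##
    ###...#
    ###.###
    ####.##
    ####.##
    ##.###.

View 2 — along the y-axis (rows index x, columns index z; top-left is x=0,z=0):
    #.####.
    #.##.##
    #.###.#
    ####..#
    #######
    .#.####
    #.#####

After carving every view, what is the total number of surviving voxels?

182 voxels

start: 7×7×7 = 343 voxels
step 1: project along z, AND mask (33/49) → |grid| = 231
step 2: project along y, AND mask (38/49) → |grid| = 182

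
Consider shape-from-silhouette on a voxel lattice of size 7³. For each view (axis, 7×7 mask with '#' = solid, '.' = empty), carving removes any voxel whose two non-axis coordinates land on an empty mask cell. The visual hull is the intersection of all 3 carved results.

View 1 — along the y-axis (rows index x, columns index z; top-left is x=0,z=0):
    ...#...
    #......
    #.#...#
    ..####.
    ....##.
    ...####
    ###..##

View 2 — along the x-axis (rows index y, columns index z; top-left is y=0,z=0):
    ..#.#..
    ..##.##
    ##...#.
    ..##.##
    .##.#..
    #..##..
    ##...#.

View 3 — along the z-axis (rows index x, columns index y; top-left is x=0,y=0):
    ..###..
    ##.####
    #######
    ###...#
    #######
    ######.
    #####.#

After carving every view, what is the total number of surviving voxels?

initial block: 7^3 = 343
  1. axis=1 (XZ plane), |mask|=20  ⇒  voxels=140
  2. axis=0 (YZ plane), |mask|=22  ⇒  voxels=64
  3. axis=2 (XY plane), |mask|=39  ⇒  voxels=52

remaining voxels: 52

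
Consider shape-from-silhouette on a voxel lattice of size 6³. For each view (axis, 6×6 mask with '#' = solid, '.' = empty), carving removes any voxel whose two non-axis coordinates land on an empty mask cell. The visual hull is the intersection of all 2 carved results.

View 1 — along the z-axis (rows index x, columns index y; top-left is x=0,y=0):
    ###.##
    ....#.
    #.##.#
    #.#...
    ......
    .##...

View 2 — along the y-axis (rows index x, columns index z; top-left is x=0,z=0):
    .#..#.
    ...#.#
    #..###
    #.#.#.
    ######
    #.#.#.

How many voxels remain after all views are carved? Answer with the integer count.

|visual hull| = 40

start: 6×6×6 = 216 voxels
  1. axis=2 (XY plane), |mask|=14  ⇒  voxels=84
  2. axis=1 (XZ plane), |mask|=20  ⇒  voxels=40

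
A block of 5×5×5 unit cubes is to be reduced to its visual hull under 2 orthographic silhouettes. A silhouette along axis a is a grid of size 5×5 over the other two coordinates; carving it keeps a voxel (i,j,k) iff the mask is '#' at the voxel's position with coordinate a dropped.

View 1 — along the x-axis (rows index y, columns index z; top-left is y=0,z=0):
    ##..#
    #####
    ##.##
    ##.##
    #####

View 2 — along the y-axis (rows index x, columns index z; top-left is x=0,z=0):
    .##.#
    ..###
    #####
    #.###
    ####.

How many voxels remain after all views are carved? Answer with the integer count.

|visual hull| = 76

initial block: 5^3 = 125
carve view 1 (along x, YZ-mask fill 21/25): 105 voxels remain
carve view 2 (along y, XZ-mask fill 19/25): 76 voxels remain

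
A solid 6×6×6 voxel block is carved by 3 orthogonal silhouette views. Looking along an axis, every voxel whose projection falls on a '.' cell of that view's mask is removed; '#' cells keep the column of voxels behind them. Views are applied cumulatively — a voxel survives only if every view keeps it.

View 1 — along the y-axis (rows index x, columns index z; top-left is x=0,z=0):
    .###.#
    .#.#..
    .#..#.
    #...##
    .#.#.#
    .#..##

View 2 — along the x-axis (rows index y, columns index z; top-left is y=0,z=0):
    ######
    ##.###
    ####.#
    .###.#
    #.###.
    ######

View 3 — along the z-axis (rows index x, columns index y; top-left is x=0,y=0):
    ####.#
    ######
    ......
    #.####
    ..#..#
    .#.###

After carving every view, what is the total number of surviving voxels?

full grid |V| = 216
step 1: project along y, AND mask (17/36) → |grid| = 102
step 2: project along x, AND mask (30/36) → |grid| = 85
step 3: project along z, AND mask (22/36) → |grid| = 56

|visual hull| = 56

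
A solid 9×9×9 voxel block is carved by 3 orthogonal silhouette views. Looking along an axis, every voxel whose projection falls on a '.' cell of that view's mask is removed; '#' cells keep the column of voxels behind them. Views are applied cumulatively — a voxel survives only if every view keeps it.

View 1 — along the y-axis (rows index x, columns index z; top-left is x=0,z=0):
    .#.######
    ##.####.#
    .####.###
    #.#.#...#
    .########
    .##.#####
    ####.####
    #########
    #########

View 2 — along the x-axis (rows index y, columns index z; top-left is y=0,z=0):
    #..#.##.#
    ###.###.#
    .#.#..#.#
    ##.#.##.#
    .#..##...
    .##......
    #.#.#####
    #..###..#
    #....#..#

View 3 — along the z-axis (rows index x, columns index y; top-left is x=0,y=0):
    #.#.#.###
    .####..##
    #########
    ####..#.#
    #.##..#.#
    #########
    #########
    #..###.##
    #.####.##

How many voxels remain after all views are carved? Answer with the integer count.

voxel count = 236

initial block: 9^3 = 729
  1. axis=1 (XZ plane), |mask|=66  ⇒  voxels=594
  2. axis=0 (YZ plane), |mask|=42  ⇒  voxels=310
  3. axis=2 (XY plane), |mask|=63  ⇒  voxels=236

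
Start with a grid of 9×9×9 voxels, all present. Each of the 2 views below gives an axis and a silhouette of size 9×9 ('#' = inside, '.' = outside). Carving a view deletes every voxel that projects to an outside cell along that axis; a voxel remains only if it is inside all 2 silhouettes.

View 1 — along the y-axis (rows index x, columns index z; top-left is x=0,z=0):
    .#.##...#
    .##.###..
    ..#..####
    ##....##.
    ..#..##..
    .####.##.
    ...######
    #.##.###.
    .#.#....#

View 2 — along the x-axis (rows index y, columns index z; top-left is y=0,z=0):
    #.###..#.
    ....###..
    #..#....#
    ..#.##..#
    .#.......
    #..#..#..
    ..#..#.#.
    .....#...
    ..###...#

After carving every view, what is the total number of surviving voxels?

remaining voxels: 123

start: 9×9×9 = 729 voxels
carve view 1 (along y, XZ-mask fill 42/81): 378 voxels remain
carve view 2 (along x, YZ-mask fill 27/81): 123 voxels remain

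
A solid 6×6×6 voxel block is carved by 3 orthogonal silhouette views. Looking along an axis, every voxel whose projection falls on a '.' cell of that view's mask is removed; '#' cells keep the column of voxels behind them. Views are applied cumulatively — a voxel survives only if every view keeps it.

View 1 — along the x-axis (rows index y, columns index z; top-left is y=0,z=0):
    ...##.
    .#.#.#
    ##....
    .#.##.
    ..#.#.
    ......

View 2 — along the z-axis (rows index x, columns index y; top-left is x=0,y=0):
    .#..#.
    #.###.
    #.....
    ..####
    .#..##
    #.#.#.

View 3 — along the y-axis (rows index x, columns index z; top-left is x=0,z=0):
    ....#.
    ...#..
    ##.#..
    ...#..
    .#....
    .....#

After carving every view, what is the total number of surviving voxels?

6 voxels

initial block: 6^3 = 216
  1. axis=0 (YZ plane), |mask|=12  ⇒  voxels=72
  2. axis=2 (XY plane), |mask|=17  ⇒  voxels=34
  3. axis=1 (XZ plane), |mask|=8  ⇒  voxels=6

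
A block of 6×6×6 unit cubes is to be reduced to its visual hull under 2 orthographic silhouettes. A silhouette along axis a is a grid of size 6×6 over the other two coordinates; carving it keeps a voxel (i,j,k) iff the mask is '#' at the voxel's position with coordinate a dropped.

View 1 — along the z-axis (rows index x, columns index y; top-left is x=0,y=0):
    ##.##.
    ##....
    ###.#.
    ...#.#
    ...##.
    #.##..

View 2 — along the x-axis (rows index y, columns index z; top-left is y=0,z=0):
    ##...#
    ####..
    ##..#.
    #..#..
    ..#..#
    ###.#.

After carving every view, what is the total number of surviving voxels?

48 voxels

initial block: 6^3 = 216
step 1: project along z, AND mask (17/36) → |grid| = 102
step 2: project along x, AND mask (18/36) → |grid| = 48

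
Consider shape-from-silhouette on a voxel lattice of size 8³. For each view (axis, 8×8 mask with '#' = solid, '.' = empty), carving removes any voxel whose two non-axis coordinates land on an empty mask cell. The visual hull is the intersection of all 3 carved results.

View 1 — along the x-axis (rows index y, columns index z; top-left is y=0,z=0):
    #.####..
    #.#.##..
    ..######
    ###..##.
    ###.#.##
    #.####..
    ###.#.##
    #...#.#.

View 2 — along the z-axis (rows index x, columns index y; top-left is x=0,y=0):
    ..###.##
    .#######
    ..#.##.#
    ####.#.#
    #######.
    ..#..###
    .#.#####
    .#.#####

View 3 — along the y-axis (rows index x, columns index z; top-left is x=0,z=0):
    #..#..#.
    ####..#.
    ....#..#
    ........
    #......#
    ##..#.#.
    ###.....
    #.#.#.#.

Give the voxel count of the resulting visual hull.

remaining voxels: 92

full grid |V| = 512
  1. axis=0 (YZ plane), |mask|=40  ⇒  voxels=320
  2. axis=2 (XY plane), |mask|=45  ⇒  voxels=224
  3. axis=1 (XZ plane), |mask|=23  ⇒  voxels=92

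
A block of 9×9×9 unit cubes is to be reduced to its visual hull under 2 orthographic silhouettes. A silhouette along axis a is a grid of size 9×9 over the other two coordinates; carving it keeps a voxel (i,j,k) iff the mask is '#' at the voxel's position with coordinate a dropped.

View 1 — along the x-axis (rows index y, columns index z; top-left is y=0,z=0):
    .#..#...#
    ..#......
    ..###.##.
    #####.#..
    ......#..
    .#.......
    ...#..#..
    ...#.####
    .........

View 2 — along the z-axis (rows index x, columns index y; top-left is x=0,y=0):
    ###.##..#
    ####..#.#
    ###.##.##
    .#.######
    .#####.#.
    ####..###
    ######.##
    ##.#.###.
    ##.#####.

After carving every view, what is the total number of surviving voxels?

voxel count = 160

before carving: 729 voxels (9×9×9)
[1] x-view keeps 24 columns → grid now 216
[2] z-view keeps 60 columns → grid now 160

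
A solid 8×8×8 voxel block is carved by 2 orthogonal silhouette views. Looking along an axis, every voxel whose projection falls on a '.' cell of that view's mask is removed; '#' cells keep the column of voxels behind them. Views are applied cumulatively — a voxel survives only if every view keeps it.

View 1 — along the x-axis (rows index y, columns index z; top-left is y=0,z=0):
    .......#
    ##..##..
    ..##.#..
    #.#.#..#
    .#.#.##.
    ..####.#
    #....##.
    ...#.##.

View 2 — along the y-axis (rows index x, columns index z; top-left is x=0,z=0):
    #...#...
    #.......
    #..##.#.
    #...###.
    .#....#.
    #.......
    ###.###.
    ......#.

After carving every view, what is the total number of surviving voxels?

initial block: 8^3 = 512
V1 x: intersect with YZ mask (27 set) -- 216 left
V2 y: intersect with XZ mask (21 set) -- 68 left

remaining voxels: 68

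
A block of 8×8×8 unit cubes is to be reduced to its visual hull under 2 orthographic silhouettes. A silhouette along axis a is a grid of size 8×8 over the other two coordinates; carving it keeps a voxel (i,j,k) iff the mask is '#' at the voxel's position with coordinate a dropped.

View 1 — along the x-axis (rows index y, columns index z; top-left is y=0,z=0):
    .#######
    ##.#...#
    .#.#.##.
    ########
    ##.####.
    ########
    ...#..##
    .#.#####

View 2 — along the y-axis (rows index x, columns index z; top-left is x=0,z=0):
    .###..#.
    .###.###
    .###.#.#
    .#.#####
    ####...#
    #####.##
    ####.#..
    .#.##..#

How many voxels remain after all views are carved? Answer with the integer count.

|visual hull| = 253

initial block: 8^3 = 512
after view 1 [x-axis, 46 of 64 cells solid] → remaining = 368
after view 2 [y-axis, 42 of 64 cells solid] → remaining = 253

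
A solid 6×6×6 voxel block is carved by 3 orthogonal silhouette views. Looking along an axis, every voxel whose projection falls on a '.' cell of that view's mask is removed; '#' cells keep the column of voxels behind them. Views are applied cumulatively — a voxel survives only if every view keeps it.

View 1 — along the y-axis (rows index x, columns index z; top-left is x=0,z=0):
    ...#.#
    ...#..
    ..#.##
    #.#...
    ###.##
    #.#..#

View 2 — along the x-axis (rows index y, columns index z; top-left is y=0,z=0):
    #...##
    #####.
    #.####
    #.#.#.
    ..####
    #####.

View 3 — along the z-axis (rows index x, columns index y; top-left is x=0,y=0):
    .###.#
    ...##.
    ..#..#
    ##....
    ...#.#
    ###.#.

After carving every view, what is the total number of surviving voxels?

voxel count = 29

full grid |V| = 216
carve view 1 (along y, XZ-mask fill 16/36): 96 voxels remain
carve view 2 (along x, YZ-mask fill 25/36): 69 voxels remain
carve view 3 (along z, XY-mask fill 16/36): 29 voxels remain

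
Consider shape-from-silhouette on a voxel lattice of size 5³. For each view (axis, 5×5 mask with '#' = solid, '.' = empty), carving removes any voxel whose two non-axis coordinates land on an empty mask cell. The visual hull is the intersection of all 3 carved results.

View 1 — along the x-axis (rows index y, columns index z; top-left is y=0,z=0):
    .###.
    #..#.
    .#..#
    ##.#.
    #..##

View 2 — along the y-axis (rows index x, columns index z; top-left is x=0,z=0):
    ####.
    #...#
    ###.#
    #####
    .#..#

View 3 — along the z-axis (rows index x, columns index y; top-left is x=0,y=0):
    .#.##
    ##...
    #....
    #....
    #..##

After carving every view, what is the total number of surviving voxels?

initial block: 5^3 = 125
V1 x: intersect with YZ mask (13 set) -- 65 left
V2 y: intersect with XZ mask (17 set) -- 43 left
V3 z: intersect with XY mask (10 set) -- 16 left

16 voxels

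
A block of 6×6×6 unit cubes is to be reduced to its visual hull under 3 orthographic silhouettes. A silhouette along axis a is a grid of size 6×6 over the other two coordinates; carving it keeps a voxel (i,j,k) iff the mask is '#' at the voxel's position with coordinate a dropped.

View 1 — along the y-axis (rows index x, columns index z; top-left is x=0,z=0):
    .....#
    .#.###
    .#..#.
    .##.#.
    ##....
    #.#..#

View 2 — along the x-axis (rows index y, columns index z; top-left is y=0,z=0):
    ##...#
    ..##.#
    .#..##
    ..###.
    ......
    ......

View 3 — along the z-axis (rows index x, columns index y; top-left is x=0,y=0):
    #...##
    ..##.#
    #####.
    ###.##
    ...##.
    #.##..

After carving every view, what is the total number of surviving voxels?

initial block: 6^3 = 216
carve view 1 (along y, XZ-mask fill 15/36): 90 voxels remain
carve view 2 (along x, YZ-mask fill 12/36): 31 voxels remain
carve view 3 (along z, XY-mask fill 21/36): 18 voxels remain

|visual hull| = 18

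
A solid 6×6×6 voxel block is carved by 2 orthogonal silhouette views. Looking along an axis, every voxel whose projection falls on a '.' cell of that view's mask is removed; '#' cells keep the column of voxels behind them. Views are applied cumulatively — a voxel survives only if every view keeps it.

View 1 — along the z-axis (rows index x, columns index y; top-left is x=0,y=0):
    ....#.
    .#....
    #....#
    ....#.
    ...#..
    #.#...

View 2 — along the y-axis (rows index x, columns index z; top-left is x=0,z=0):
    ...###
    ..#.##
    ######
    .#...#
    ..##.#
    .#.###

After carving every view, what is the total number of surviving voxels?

start: 6×6×6 = 216 voxels
step 1: project along z, AND mask (8/36) → |grid| = 48
step 2: project along y, AND mask (21/36) → |grid| = 31

voxel count = 31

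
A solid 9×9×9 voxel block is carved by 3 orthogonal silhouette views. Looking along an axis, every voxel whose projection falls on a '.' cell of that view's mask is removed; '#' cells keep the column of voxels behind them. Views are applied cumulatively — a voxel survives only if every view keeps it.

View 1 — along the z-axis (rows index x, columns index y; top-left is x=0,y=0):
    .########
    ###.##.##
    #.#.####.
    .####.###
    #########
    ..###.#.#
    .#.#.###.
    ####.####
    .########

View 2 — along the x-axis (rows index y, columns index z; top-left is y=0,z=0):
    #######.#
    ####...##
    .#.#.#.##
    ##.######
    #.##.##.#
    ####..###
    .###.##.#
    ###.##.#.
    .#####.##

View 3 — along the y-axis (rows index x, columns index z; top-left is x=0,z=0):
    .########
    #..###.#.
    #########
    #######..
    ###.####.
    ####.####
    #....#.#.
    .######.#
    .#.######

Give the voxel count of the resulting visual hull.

|visual hull| = 307

start: 9×9×9 = 729 voxels
  1. axis=2 (XY plane), |mask|=63  ⇒  voxels=567
  2. axis=0 (YZ plane), |mask|=59  ⇒  voxels=406
  3. axis=1 (XZ plane), |mask|=61  ⇒  voxels=307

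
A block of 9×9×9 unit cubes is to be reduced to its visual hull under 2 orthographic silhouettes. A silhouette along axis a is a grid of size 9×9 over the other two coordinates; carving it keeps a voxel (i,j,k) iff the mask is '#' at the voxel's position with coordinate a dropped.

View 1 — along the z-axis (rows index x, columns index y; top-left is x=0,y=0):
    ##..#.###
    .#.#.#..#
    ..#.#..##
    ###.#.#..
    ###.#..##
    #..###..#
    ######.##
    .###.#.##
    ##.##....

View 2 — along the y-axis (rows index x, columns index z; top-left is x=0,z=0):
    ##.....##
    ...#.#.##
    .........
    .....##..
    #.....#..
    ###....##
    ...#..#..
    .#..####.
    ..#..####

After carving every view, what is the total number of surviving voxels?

before carving: 729 voxels (9×9×9)
after view 1 [z-axis, 48 of 81 cells solid] → remaining = 432
after view 2 [y-axis, 29 of 81 cells solid] → remaining = 153

voxel count = 153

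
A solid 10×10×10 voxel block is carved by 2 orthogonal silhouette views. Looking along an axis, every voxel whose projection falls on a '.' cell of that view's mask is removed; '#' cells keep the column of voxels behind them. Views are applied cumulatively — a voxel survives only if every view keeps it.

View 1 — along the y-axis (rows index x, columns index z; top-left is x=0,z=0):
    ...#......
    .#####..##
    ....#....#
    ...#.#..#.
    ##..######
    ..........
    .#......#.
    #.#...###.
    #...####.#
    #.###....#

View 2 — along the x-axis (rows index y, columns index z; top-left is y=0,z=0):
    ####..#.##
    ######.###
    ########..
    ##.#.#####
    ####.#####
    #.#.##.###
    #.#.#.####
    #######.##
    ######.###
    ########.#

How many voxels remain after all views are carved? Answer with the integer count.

full grid |V| = 1000
step 1: project along y, AND mask (39/100) → |grid| = 390
step 2: project along x, AND mask (82/100) → |grid| = 320

voxel count = 320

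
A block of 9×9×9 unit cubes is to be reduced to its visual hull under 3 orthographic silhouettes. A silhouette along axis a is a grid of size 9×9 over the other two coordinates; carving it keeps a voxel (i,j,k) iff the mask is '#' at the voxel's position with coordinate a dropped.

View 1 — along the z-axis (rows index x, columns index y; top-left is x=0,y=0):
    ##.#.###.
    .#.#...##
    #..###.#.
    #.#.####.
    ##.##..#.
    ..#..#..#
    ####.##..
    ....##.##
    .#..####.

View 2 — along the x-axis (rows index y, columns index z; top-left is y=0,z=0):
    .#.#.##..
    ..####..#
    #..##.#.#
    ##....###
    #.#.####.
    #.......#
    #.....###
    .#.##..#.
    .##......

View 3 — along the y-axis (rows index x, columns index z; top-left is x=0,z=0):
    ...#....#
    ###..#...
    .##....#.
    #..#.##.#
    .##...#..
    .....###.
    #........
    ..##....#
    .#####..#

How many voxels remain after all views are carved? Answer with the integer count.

start: 9×9×9 = 729 voxels
V1 z: intersect with XY mask (44 set) -- 396 left
V2 x: intersect with YZ mask (37 set) -- 179 left
V3 y: intersect with XZ mask (30 set) -- 67 left

voxel count = 67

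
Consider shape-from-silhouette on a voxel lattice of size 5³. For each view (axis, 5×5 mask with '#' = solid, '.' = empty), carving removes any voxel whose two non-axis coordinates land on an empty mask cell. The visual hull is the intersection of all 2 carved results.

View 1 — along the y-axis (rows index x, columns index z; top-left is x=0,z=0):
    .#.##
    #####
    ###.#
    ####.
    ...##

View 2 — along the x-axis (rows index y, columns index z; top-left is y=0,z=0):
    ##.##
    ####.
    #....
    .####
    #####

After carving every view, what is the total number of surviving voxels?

|visual hull| = 65

full grid |V| = 125
after view 1 [y-axis, 18 of 25 cells solid] → remaining = 90
after view 2 [x-axis, 18 of 25 cells solid] → remaining = 65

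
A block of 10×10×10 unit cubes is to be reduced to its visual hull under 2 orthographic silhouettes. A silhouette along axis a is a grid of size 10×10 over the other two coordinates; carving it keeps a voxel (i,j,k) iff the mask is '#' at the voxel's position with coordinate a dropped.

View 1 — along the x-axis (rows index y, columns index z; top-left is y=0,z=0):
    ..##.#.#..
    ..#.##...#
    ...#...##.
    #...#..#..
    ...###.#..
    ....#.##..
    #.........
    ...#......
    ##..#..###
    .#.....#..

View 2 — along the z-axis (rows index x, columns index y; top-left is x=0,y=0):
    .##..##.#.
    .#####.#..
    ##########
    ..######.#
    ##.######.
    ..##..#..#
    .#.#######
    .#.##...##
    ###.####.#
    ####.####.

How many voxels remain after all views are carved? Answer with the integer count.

start: 10×10×10 = 1000 voxels
step 1: project along x, AND mask (31/100) → |grid| = 310
step 2: project along z, AND mask (69/100) → |grid| = 208

remaining voxels: 208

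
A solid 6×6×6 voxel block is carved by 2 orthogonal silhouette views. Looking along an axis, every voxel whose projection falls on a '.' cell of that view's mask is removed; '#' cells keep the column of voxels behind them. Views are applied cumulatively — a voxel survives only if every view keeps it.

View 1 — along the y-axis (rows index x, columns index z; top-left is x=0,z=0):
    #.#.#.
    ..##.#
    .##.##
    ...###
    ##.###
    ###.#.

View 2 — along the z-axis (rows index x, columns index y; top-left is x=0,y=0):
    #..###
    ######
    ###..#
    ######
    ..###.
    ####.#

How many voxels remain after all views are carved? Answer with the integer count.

voxel count = 99

before carving: 216 voxels (6×6×6)
after view 1 [y-axis, 22 of 36 cells solid] → remaining = 132
after view 2 [z-axis, 28 of 36 cells solid] → remaining = 99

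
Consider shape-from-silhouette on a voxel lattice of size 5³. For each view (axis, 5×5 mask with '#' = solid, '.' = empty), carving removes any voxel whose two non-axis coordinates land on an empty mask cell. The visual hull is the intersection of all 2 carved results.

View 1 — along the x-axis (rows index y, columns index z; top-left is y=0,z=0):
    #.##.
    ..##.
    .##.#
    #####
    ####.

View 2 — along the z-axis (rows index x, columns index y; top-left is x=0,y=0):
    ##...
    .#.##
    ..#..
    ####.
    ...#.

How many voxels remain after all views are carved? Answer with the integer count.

voxel count = 37

full grid |V| = 125
step 1: project along x, AND mask (17/25) → |grid| = 85
step 2: project along z, AND mask (11/25) → |grid| = 37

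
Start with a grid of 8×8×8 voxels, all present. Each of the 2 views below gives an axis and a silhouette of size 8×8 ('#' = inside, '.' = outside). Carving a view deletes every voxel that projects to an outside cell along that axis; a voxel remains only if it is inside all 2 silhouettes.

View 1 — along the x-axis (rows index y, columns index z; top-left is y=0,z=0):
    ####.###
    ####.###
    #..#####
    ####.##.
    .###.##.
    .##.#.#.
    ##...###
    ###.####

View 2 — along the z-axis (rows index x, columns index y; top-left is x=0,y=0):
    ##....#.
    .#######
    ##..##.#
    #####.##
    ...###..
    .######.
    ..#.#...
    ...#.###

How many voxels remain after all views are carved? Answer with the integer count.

213 voxels

before carving: 512 voxels (8×8×8)
step 1: project along x, AND mask (47/64) → |grid| = 376
step 2: project along z, AND mask (37/64) → |grid| = 213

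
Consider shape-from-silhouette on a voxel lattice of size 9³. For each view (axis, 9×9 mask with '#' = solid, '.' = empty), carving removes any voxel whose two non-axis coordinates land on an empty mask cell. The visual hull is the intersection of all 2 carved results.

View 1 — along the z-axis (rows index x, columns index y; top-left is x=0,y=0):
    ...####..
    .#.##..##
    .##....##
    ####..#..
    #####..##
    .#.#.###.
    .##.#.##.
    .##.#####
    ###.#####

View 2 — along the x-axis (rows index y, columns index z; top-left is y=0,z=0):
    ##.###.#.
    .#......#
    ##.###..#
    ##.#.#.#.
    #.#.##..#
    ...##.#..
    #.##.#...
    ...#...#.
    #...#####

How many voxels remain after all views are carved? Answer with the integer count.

initial block: 9^3 = 729
V1 z: intersect with XY mask (50 set) -- 450 left
V2 x: intersect with YZ mask (39 set) -- 205 left

205 voxels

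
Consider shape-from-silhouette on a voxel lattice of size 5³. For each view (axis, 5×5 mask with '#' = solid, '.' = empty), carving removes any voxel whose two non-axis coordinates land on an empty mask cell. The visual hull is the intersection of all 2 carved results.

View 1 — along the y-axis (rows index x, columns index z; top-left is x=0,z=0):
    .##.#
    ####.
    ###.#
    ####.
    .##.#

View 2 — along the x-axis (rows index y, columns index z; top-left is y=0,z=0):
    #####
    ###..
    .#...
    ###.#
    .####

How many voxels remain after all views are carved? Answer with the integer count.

voxel count = 67

full grid |V| = 125
[1] y-view keeps 18 columns → grid now 90
[2] x-view keeps 17 columns → grid now 67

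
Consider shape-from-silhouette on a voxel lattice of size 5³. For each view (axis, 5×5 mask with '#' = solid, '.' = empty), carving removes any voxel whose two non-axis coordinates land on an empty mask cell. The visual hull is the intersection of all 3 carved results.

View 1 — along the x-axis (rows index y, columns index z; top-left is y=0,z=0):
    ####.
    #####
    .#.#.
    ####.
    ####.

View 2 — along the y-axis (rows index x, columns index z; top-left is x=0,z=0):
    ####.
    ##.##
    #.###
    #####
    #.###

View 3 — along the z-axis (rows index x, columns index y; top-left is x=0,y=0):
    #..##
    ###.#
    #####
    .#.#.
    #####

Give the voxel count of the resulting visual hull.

full grid |V| = 125
[1] x-view keeps 19 columns → grid now 95
[2] y-view keeps 21 columns → grid now 80
[3] z-view keeps 19 columns → grid now 61

remaining voxels: 61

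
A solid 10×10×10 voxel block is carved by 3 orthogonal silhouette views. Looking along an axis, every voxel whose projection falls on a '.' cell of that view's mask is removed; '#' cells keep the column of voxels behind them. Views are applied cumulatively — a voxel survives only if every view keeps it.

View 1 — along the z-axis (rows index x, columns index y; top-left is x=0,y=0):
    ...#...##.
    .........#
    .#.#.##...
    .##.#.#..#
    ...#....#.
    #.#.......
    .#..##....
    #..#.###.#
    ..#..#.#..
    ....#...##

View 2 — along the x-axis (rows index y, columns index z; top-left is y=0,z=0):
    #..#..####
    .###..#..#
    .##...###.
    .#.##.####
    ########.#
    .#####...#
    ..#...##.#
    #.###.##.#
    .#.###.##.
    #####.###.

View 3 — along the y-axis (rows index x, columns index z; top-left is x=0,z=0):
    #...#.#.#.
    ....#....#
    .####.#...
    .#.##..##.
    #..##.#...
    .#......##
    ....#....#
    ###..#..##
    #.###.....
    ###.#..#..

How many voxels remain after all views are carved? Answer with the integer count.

voxel count = 92

before carving: 1000 voxels (10×10×10)
after view 1 [z-axis, 32 of 100 cells solid] → remaining = 320
after view 2 [x-axis, 63 of 100 cells solid] → remaining = 204
after view 3 [y-axis, 40 of 100 cells solid] → remaining = 92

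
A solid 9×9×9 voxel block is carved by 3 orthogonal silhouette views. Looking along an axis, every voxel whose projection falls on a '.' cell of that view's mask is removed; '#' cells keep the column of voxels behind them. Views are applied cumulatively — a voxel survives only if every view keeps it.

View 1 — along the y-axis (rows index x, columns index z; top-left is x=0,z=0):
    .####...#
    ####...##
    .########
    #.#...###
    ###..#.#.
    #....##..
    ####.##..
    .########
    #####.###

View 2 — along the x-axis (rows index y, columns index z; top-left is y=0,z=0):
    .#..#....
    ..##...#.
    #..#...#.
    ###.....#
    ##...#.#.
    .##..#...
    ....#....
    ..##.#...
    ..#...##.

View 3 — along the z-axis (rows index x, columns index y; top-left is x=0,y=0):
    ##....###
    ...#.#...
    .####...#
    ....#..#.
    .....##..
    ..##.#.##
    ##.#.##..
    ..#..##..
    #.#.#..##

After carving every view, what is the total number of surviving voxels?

voxel count = 67

initial block: 9^3 = 729
after view 1 [y-axis, 54 of 81 cells solid] → remaining = 486
after view 2 [x-axis, 26 of 81 cells solid] → remaining = 163
after view 3 [z-axis, 34 of 81 cells solid] → remaining = 67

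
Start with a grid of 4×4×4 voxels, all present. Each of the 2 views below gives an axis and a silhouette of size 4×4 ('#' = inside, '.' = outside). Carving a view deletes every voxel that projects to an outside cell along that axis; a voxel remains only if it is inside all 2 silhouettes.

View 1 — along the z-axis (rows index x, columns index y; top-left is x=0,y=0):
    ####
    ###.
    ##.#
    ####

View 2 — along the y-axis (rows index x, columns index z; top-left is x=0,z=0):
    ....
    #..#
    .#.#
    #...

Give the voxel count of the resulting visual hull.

before carving: 64 voxels (4×4×4)
carve view 1 (along z, XY-mask fill 14/16): 56 voxels remain
carve view 2 (along y, XZ-mask fill 5/16): 16 voxels remain

|visual hull| = 16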